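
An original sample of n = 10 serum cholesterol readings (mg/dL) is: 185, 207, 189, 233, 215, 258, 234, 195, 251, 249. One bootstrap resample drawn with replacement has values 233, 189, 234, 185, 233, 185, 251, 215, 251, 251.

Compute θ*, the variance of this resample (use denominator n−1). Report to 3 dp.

θ* = 753.344

Mean = 222.7000; sum of squared deviations = 6780.1000
s² = 6780.1000 / 9 = 753.3444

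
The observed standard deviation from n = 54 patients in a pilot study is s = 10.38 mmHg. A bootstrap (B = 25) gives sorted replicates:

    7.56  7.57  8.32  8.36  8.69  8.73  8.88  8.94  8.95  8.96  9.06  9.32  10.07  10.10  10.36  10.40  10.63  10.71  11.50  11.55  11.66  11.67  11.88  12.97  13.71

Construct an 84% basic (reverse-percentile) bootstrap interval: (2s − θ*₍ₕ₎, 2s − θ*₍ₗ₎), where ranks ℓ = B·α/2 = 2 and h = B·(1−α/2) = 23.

(8.88, 13.19)

Percentile endpoints at ranks 2 and 23: θ*₍2₎ = 7.57, θ*₍23₎ = 11.88.
Basic interval reflects these around s:
  lower = 2 × 10.38 − 11.88 = 8.88
  upper = 2 × 10.38 − 7.57 = 13.19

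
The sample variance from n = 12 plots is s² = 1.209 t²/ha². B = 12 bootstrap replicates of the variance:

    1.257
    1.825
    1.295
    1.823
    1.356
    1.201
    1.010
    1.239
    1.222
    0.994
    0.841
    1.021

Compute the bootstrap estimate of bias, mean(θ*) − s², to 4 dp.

mean(θ*) = (1.257 + 1.825 + 1.295 + 1.823 + 1.356 + 1.201 + 1.010 + 1.239 + 1.222 + 0.994 + 0.841 + 1.021) / 12 = 1.25700
bias = 1.25700 − 1.209

bias = +0.0480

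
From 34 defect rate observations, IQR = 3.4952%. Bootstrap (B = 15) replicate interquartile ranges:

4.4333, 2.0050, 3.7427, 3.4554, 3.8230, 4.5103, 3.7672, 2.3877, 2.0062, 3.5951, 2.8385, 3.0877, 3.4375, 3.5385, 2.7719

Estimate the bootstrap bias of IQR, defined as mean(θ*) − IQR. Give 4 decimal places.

mean(θ*) = (4.4333 + 2.0050 + 3.7427 + 3.4554 + 3.8230 + 4.5103 + 3.7672 + 2.3877 + 2.0062 + 3.5951 + 2.8385 + 3.0877 + 3.4375 + 3.5385 + 2.7719) / 15 = 3.29333
bias = 3.29333 − 3.4952

bias = −0.2019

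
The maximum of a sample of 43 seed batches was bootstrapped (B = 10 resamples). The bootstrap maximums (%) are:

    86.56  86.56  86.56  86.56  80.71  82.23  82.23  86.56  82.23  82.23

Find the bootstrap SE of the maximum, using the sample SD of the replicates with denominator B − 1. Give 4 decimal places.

SE* = 2.4840

Bootstrap SE is the standard deviation of the 10 replicate maximums.
Mean of replicates: (86.56 + 86.56 + 86.56 + 86.56 + 80.71 + 82.23 + 82.23 + 86.56 + 82.23 + 82.23) / 10 = 842.43000 / 10 = 84.24300
Sum of squared deviations: (+2.31700)² + (+2.31700)² + (+2.31700)² + (+2.31700)² + (−3.53300)² + (−2.01300)² + (−2.01300)² + (+2.31700)² + (−2.01300)² + (−2.01300)² = 55.53321
Variance = 55.53321 / 9 = 6.17036
SE* = √6.17036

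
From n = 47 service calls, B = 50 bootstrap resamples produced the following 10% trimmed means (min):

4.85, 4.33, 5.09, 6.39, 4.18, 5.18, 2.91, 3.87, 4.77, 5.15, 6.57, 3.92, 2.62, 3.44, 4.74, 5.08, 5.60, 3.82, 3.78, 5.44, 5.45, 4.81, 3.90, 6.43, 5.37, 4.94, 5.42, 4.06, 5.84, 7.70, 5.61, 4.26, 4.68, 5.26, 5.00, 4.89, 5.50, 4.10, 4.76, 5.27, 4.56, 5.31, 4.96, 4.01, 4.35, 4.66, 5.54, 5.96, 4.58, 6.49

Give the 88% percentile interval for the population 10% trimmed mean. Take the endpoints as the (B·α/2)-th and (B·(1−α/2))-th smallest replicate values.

(3.44, 6.43)

Sorted replicates: 2.62, 2.91, 3.44, 3.78, 3.82, 3.87, 3.90, 3.92, 4.01, 4.06, 4.10, 4.18, 4.26, 4.33, 4.35, 4.56, 4.58, 4.66, 4.68, 4.74, 4.76, 4.77, 4.81, 4.85, 4.89, 4.94, 4.96, 5.00, 5.08, 5.09, 5.15, 5.18, 5.26, 5.27, 5.31, 5.37, 5.42, 5.44, 5.45, 5.50, 5.54, 5.60, 5.61, 5.84, 5.96, 6.39, 6.43, 6.49, 6.57, 7.70
α = 0.12; lower rank = 50 × 0.060 = 3; upper rank = 50 × 0.940 = 47.
The 3rd smallest replicate is 3.44; the 47th is 6.43.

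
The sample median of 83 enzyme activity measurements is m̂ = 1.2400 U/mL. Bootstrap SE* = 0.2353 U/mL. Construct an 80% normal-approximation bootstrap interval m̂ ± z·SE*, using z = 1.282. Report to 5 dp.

(0.93835, 1.54165)

Margin = 1.282 × 0.2353 = 0.301655
Interval: 1.2400 ± 0.301655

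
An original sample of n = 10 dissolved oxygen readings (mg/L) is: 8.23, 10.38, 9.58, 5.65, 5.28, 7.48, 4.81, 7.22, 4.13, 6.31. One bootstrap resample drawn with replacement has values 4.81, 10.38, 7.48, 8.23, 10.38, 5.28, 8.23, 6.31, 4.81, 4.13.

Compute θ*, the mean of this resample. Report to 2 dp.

Mean = (4.81 + 10.38 + 7.48 + 8.23 + 10.38 + 5.28 + 8.23 + 6.31 + 4.81 + 4.13) / 10 = 70.040 / 10 = 7.00

θ* = 7.00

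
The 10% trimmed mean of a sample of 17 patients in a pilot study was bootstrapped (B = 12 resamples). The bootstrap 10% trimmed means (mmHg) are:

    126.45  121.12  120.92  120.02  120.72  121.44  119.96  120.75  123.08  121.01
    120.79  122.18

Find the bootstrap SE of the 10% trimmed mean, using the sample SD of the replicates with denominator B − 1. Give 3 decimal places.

SE* = 1.769

Bootstrap SE is the standard deviation of the 12 replicate 10% trimmed means.
Mean of replicates: (126.45 + 121.12 + 120.92 + 120.02 + 120.72 + 121.44 + 119.96 + 120.75 + 123.08 + 121.01 + 120.79 + 122.18) / 12 = 1458.4400 / 12 = 121.5367
Sum of squared deviations: (+4.9133)² + (−0.4167)² + (−0.6167)² + (−1.5167)² + (−0.8167)² + (−0.0967)² + (−1.5767)² + (−0.7867)² + (+1.5433)² + (−0.5267)² + (−0.7467)² + (+0.6433)² = 34.4067
Variance = 34.4067 / 11 = 3.1279
SE* = √3.1279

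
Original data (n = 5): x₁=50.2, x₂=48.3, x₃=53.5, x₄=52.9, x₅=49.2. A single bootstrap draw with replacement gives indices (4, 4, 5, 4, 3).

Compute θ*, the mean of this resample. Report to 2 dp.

Resample values: 52.9, 52.9, 49.2, 52.9, 53.5.
Mean = (52.9 + 52.9 + 49.2 + 52.9 + 53.5) / 5 = 261.40 / 5 = 52.28

θ* = 52.28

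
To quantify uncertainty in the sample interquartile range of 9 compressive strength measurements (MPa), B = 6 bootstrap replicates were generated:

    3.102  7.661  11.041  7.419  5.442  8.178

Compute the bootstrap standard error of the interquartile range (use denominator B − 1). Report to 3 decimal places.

SE* = 2.677

Bootstrap SE is the standard deviation of the 6 replicate interquartile ranges.
Mean of replicates: (3.102 + 7.661 + 11.041 + 7.419 + 5.442 + 8.178) / 6 = 42.8430 / 6 = 7.1405
Sum of squared deviations: (−4.0385)² + (+0.5205)² + (+3.9005)² + (+0.2785)² + (−1.6985)² + (+1.0375)² = 35.8332
Variance = 35.8332 / 5 = 7.1666
SE* = √7.1666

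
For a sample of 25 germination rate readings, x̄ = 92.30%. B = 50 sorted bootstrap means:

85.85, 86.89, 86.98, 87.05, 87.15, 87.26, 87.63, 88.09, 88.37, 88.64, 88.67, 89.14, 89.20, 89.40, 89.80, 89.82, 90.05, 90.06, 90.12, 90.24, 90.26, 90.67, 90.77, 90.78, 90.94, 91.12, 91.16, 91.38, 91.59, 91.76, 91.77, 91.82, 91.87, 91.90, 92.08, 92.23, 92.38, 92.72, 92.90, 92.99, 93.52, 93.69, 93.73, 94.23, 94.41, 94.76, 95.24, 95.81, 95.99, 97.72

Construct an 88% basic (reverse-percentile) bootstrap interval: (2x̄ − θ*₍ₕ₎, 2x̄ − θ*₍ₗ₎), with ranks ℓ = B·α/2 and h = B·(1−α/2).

Percentile endpoints at ranks 3 and 47: θ*₍3₎ = 86.98, θ*₍47₎ = 95.24.
Basic interval reflects these around x̄:
  lower = 2 × 92.30 − 95.24 = 89.36
  upper = 2 × 92.30 − 86.98 = 97.62

(89.36, 97.62)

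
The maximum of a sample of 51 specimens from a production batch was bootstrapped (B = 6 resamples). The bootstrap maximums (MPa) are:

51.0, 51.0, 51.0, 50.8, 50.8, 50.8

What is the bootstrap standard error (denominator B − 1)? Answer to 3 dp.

SE* = 0.110

Bootstrap SE is the standard deviation of the 6 replicate maximums.
Mean of replicates: (51.0 + 51.0 + 51.0 + 50.8 + 50.8 + 50.8) / 6 = 305.4000 / 6 = 50.9000
Sum of squared deviations: (+0.1000)² + (+0.1000)² + (+0.1000)² + (−0.1000)² + (−0.1000)² + (−0.1000)² = 0.0600
Variance = 0.0600 / 5 = 0.0120
SE* = √0.0120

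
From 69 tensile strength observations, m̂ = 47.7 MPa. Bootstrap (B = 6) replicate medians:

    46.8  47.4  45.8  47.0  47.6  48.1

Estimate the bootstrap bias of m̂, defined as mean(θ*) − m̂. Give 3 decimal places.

bias = −0.583

mean(θ*) = (46.8 + 47.4 + 45.8 + 47.0 + 47.6 + 48.1) / 6 = 47.1167
bias = 47.1167 − 47.7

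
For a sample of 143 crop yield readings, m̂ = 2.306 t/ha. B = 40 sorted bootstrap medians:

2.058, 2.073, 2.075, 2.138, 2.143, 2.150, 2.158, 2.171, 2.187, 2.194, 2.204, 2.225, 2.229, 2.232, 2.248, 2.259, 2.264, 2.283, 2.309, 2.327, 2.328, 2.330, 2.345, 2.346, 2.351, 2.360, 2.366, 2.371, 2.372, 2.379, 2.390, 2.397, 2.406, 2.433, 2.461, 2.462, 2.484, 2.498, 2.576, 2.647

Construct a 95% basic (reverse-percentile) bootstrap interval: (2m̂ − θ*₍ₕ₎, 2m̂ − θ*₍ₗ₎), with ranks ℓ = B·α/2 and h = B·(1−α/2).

(2.036, 2.554)

Percentile endpoints at ranks 1 and 39: θ*₍1₎ = 2.058, θ*₍39₎ = 2.576.
Basic interval reflects these around m̂:
  lower = 2 × 2.306 − 2.576 = 2.036
  upper = 2 × 2.306 − 2.058 = 2.554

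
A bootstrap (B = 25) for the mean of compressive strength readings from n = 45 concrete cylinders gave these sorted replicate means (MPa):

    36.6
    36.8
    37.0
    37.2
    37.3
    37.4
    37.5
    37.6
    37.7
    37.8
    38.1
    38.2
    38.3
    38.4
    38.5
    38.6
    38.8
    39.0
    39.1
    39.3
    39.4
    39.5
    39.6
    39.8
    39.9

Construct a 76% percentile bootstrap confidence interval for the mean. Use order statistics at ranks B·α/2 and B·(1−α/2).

α = 0.24; lower rank = 25 × 0.120 = 3; upper rank = 25 × 0.880 = 22.
The 3rd smallest replicate is 37.0; the 22nd is 39.5.

(37.0, 39.5)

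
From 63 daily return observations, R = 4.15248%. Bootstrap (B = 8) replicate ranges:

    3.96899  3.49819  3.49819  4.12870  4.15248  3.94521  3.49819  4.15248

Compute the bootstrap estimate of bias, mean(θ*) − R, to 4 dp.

mean(θ*) = (3.96899 + 3.49819 + 3.49819 + 4.12870 + 4.15248 + 3.94521 + 3.49819 + 4.15248) / 8 = 3.85530
bias = 3.85530 − 4.15248

bias = −0.2972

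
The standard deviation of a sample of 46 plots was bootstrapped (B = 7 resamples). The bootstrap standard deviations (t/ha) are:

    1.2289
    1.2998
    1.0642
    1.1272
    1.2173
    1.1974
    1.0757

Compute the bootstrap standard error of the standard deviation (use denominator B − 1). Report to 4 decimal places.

SE* = 0.0868

Bootstrap SE is the standard deviation of the 7 replicate standard deviations.
Mean of replicates: (1.2289 + 1.2998 + 1.0642 + 1.1272 + 1.2173 + 1.1974 + 1.0757) / 7 = 8.21050 / 7 = 1.17293
Sum of squared deviations: (+0.05597)² + (+0.12687)² + (−0.10873)² + (−0.04573)² + (+0.04437)² + (+0.02447)² + (−0.09723)² = 0.04516
Variance = 0.04516 / 6 = 0.00753
SE* = √0.00753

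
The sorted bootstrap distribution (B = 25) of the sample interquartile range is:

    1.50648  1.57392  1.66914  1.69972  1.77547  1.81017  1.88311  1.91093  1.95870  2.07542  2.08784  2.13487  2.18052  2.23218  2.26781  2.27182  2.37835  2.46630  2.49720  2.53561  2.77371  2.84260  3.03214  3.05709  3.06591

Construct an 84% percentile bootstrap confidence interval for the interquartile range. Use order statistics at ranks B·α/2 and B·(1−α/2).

(1.57392, 3.03214)

α = 0.16; lower rank = 25 × 0.080 = 2; upper rank = 25 × 0.920 = 23.
The 2nd smallest replicate is 1.57392; the 23rd is 3.03214.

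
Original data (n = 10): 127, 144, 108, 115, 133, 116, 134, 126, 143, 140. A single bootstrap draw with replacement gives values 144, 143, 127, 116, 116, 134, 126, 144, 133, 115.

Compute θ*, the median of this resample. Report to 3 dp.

θ* = 130.000

Sorted: 115, 116, 116, 126, 127, 133, 134, 143, 144, 144
Median = average of the two middle values = 130.000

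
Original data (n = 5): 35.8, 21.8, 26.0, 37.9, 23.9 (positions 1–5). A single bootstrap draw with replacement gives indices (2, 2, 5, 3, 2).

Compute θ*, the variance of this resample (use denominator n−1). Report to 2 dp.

θ* = 3.53

Resample values: 21.8, 21.8, 23.9, 26.0, 21.8.
Mean = 23.0600; sum of squared deviations = 14.1120
s² = 14.1120 / 4 = 3.5280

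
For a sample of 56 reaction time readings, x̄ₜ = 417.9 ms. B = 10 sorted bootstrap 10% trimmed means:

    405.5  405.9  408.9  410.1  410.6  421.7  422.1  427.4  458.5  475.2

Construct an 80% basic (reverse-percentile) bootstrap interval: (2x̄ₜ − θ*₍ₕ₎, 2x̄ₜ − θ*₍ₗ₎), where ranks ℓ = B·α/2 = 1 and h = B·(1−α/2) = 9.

Percentile endpoints at ranks 1 and 9: θ*₍1₎ = 405.5, θ*₍9₎ = 458.5.
Basic interval reflects these around x̄ₜ:
  lower = 2 × 417.9 − 458.5 = 377.3
  upper = 2 × 417.9 − 405.5 = 430.3

(377.3, 430.3)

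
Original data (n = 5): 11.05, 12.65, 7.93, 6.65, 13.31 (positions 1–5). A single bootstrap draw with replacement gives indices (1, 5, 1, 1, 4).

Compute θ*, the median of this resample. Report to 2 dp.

θ* = 11.05

Resample values: 11.05, 13.31, 11.05, 11.05, 6.65.
Sorted: 6.65, 11.05, 11.05, 11.05, 13.31
Median = middle value = 11.05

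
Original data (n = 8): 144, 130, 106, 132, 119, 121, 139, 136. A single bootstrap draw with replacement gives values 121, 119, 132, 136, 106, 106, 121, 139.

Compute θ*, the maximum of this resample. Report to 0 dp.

Maximum = 139

θ* = 139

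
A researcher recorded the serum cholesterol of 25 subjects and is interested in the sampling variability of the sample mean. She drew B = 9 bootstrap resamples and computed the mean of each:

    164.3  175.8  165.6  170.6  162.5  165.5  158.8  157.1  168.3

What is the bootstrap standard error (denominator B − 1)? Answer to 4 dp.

SE* = 5.7633

Bootstrap SE is the standard deviation of the 9 replicate means.
Mean of replicates: (164.3 + 175.8 + 165.6 + 170.6 + 162.5 + 165.5 + 158.8 + 157.1 + 168.3) / 9 = 1488.50000 / 9 = 165.38889
Sum of squared deviations: (−1.08889)² + (+10.41111)² + (+0.21111)² + (+5.21111)² + (−2.88889)² + (+0.11111)² + (−6.58889)² + (−8.28889)² + (+2.91111)² = 265.72889
Variance = 265.72889 / 8 = 33.21611
SE* = √33.21611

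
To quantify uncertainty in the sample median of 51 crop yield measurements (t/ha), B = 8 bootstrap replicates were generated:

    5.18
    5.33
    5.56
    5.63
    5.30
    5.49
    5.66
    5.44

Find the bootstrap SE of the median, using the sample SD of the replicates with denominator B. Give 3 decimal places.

Bootstrap SE is the standard deviation of the 8 replicate medians.
Mean of replicates: (5.18 + 5.33 + 5.56 + 5.63 + 5.30 + 5.49 + 5.66 + 5.44) / 8 = 43.5900 / 8 = 5.4488
Sum of squared deviations: (−0.2688)² + (−0.1188)² + (+0.1112)² + (+0.1812)² + (−0.1488)² + (+0.0412)² + (+0.2112)² + (−0.0088)² = 0.2001
Variance = 0.2001 / 8 = 0.0250
SE* = √0.0250

SE* = 0.158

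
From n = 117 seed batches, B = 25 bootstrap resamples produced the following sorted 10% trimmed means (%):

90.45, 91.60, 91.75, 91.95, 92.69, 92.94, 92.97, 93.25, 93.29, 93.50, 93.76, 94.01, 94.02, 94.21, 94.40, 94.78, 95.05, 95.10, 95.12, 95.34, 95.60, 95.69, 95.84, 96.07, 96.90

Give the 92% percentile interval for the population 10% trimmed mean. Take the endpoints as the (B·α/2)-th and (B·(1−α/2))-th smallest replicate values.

α = 0.08; lower rank = 25 × 0.040 = 1; upper rank = 25 × 0.960 = 24.
The 1st smallest replicate is 90.45; the 24th is 96.07.

(90.45, 96.07)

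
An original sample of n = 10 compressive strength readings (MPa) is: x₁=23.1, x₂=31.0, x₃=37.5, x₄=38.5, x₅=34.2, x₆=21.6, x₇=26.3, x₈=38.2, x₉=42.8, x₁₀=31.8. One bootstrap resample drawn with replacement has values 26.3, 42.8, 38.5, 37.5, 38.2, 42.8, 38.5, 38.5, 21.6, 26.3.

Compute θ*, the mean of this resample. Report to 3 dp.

θ* = 35.100

Mean = (26.3 + 42.8 + 38.5 + 37.5 + 38.2 + 42.8 + 38.5 + 38.5 + 21.6 + 26.3) / 10 = 351.00 / 10 = 35.100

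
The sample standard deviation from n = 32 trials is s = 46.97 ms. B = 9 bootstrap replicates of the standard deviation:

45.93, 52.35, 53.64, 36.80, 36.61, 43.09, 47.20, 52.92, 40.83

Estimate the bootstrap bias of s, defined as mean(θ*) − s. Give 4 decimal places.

bias = −1.4844

mean(θ*) = (45.93 + 52.35 + 53.64 + 36.80 + 36.61 + 43.09 + 47.20 + 52.92 + 40.83) / 9 = 45.48556
bias = 45.48556 − 46.97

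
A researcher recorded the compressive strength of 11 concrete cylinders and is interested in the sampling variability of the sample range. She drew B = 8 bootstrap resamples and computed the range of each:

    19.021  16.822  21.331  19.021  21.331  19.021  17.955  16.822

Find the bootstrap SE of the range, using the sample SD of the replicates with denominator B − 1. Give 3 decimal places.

SE* = 1.748

Bootstrap SE is the standard deviation of the 8 replicate ranges.
Mean of replicates: (19.021 + 16.822 + 21.331 + 19.021 + 21.331 + 19.021 + 17.955 + 16.822) / 8 = 151.3240 / 8 = 18.9155
Sum of squared deviations: (+0.1055)² + (−2.0935)² + (+2.4155)² + (+0.1055)² + (+2.4155)² + (+0.1055)² + (−0.9605)² + (−2.0935)² = 21.3907
Variance = 21.3907 / 7 = 3.0558
SE* = √3.0558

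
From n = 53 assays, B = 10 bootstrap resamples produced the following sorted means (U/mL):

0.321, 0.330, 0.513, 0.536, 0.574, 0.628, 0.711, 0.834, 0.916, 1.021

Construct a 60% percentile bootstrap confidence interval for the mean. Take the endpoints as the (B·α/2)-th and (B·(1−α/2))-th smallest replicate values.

(0.330, 0.834)

α = 0.40; lower rank = 10 × 0.200 = 2; upper rank = 10 × 0.800 = 8.
The 2nd smallest replicate is 0.330; the 8th is 0.834.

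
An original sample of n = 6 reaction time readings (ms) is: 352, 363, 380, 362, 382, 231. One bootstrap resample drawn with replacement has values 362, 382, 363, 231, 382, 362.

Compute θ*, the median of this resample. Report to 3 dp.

θ* = 362.500

Sorted: 231, 362, 362, 363, 382, 382
Median = average of the two middle values = 362.500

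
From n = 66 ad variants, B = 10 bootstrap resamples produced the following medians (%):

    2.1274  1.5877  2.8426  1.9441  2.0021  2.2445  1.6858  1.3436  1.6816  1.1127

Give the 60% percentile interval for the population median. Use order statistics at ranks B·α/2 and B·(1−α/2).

(1.3436, 2.1274)

Sorted replicates: 1.1127, 1.3436, 1.5877, 1.6816, 1.6858, 1.9441, 2.0021, 2.1274, 2.2445, 2.8426
α = 0.40; lower rank = 10 × 0.200 = 2; upper rank = 10 × 0.800 = 8.
The 2nd smallest replicate is 1.3436; the 8th is 2.1274.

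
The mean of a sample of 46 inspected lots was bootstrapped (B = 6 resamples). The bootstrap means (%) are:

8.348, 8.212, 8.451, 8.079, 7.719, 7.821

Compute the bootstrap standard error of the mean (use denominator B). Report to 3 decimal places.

Bootstrap SE is the standard deviation of the 6 replicate means.
Mean of replicates: (8.348 + 8.212 + 8.451 + 8.079 + 7.719 + 7.821) / 6 = 48.6300 / 6 = 8.1050
Sum of squared deviations: (+0.2430)² + (+0.1070)² + (+0.3460)² + (−0.0260)² + (−0.3860)² + (−0.2840)² = 0.4205
Variance = 0.4205 / 6 = 0.0701
SE* = √0.0701

SE* = 0.265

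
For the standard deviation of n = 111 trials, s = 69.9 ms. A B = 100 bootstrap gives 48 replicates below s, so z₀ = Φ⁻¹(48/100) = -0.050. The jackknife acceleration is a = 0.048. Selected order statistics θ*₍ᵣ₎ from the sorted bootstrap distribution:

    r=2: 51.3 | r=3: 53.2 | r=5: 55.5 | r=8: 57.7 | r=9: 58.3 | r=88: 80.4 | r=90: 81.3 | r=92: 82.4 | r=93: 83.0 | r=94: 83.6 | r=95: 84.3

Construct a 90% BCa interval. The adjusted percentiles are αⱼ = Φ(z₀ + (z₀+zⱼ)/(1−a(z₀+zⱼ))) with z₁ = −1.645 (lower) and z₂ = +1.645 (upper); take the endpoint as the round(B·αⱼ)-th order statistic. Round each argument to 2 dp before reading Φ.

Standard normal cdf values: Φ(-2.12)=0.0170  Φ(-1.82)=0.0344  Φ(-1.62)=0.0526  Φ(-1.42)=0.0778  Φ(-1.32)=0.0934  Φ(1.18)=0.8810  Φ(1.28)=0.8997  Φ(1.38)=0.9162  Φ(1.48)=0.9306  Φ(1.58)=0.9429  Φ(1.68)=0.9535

(55.5, 84.3)

Lower: z₀ + z₁ = -0.050 + (-1.645) = -1.695; 1 − a(z₀+z₁) = 1 − (0.048)(-1.695) = 1.0814; argument = -0.050 + (-1.695)/1.0814 = -1.6175 → -1.62.
α₁ = Φ(-1.62) = 0.0526; rank = round(100 × 0.0526) = 5; θ*₍5₎ = 55.5.
Upper: z₀ + z₂ = 1.595; 1 − a(z₀+z₂) = 0.9234; argument = 1.6772 → 1.68; α₂ = 0.9535; rank = 95; θ*₍95₎ = 84.3.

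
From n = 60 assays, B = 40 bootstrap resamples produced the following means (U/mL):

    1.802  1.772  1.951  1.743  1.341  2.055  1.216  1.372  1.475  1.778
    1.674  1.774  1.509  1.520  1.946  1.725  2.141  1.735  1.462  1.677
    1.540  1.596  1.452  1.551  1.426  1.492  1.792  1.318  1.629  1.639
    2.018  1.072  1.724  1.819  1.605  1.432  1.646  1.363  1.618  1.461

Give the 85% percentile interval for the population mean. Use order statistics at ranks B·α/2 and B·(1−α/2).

(1.318, 1.951)

Sorted replicates: 1.072, 1.216, 1.318, 1.341, 1.363, 1.372, 1.426, 1.432, 1.452, 1.461, 1.462, 1.475, 1.492, 1.509, 1.520, 1.540, 1.551, 1.596, 1.605, 1.618, 1.629, 1.639, 1.646, 1.674, 1.677, 1.724, 1.725, 1.735, 1.743, 1.772, 1.774, 1.778, 1.792, 1.802, 1.819, 1.946, 1.951, 2.018, 2.055, 2.141
α = 0.15; lower rank = 40 × 0.075 = 3; upper rank = 40 × 0.925 = 37.
The 3rd smallest replicate is 1.318; the 37th is 1.951.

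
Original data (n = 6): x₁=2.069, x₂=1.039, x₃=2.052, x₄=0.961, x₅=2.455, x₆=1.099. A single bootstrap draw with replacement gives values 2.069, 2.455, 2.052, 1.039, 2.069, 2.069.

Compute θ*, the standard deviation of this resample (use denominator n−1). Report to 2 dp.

θ* = 0.48

Mean = 1.9588; sum of squared deviations = 1.1374
s² = 1.1374 / 5 = 0.2275
s = √0.2275 = 0.48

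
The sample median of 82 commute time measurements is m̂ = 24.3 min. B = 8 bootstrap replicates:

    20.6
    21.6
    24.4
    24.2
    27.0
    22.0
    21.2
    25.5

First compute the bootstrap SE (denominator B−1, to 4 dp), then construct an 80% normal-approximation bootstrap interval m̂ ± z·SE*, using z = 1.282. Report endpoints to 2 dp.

(21.36, 27.24)

Mean of replicates = 23.3125; sum of squared deviations = 36.8287; SE* = √(36.8287/7) = 2.2937
Margin = 1.282 × 2.2937 = 2.941
Interval: 24.3 ± 2.941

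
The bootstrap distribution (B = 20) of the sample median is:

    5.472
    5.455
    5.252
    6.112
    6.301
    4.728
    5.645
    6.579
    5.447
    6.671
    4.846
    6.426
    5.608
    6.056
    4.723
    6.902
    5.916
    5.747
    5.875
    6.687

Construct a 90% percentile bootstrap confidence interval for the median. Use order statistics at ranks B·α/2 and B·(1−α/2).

Sorted replicates: 4.723, 4.728, 4.846, 5.252, 5.447, 5.455, 5.472, 5.608, 5.645, 5.747, 5.875, 5.916, 6.056, 6.112, 6.301, 6.426, 6.579, 6.671, 6.687, 6.902
α = 0.10; lower rank = 20 × 0.050 = 1; upper rank = 20 × 0.950 = 19.
The 1st smallest replicate is 4.723; the 19th is 6.687.

(4.723, 6.687)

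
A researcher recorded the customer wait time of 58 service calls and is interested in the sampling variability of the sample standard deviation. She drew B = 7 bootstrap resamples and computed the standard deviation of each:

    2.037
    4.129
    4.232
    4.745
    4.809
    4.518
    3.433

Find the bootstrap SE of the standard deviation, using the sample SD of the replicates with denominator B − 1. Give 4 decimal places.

Bootstrap SE is the standard deviation of the 7 replicate standard deviations.
Mean of replicates: (2.037 + 4.129 + 4.232 + 4.745 + 4.809 + 4.518 + 3.433) / 7 = 27.90300 / 7 = 3.98614
Sum of squared deviations: (−1.94914)² + (+0.14286)² + (+0.24586)² + (+0.75886)² + (+0.82286)² + (+0.53186)² + (−0.55314)² = 5.72181
Variance = 5.72181 / 6 = 0.95363
SE* = √0.95363

SE* = 0.9765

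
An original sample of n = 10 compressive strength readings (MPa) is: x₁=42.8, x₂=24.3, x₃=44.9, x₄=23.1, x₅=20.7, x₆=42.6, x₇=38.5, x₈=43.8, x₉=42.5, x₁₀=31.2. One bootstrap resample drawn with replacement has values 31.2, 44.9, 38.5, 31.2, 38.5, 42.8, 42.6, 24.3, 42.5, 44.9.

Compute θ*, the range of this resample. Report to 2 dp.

Range = 44.9 − 24.3 = 20.60

θ* = 20.60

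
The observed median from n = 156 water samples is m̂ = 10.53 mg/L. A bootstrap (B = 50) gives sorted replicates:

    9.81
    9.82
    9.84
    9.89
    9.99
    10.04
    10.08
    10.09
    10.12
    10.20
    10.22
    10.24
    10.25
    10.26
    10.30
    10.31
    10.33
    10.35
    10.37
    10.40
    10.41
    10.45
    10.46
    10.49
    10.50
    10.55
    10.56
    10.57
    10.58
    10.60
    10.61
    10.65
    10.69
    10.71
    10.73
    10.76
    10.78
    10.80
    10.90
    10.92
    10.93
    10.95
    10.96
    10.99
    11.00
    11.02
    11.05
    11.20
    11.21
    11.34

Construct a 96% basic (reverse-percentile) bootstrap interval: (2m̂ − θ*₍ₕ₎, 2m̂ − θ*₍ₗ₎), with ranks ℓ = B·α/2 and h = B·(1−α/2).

Percentile endpoints at ranks 1 and 49: θ*₍1₎ = 9.81, θ*₍49₎ = 11.21.
Basic interval reflects these around m̂:
  lower = 2 × 10.53 − 11.21 = 9.85
  upper = 2 × 10.53 − 9.81 = 11.25

(9.85, 11.25)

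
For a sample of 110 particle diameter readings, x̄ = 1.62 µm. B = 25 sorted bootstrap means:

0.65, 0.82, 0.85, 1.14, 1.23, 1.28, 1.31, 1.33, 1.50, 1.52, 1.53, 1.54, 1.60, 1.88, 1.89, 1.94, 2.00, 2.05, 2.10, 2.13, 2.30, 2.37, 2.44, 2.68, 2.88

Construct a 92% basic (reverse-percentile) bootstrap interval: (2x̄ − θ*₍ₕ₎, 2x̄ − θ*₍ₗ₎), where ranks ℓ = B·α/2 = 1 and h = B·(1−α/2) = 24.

(0.56, 2.59)

Percentile endpoints at ranks 1 and 24: θ*₍1₎ = 0.65, θ*₍24₎ = 2.68.
Basic interval reflects these around x̄:
  lower = 2 × 1.62 − 2.68 = 0.56
  upper = 2 × 1.62 − 0.65 = 2.59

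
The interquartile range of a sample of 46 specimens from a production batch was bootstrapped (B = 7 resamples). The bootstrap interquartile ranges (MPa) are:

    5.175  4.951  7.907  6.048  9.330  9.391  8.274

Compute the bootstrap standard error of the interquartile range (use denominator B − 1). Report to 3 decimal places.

Bootstrap SE is the standard deviation of the 7 replicate interquartile ranges.
Mean of replicates: (5.175 + 4.951 + 7.907 + 6.048 + 9.330 + 9.391 + 8.274) / 7 = 51.0760 / 7 = 7.2966
Sum of squared deviations: (−2.1216)² + (−2.3456)² + (+0.6104)² + (−1.2486)² + (+2.0334)² + (+2.0944)² + (+0.9774)² = 21.4112
Variance = 21.4112 / 6 = 3.5685
SE* = √3.5685

SE* = 1.889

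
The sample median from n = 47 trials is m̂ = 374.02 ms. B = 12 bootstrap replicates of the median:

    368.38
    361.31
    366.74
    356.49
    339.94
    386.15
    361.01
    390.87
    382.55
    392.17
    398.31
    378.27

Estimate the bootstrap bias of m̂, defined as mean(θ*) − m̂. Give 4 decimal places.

mean(θ*) = (368.38 + 361.31 + 366.74 + 356.49 + 339.94 + 386.15 + 361.01 + 390.87 + 382.55 + 392.17 + 398.31 + 378.27) / 12 = 373.51583
bias = 373.51583 − 374.02

bias = −0.5042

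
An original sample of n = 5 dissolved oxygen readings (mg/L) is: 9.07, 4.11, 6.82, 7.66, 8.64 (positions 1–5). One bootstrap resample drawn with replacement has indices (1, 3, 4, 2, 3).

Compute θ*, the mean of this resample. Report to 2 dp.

Resample values: 9.07, 6.82, 7.66, 4.11, 6.82.
Mean = (9.07 + 6.82 + 7.66 + 4.11 + 6.82) / 5 = 34.480 / 5 = 6.90

θ* = 6.90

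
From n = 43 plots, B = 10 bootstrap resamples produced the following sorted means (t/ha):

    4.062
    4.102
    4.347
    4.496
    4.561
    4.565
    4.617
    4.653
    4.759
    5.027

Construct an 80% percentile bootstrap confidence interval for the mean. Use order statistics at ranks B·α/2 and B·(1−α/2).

(4.062, 4.759)

α = 0.20; lower rank = 10 × 0.100 = 1; upper rank = 10 × 0.900 = 9.
The 1st smallest replicate is 4.062; the 9th is 4.759.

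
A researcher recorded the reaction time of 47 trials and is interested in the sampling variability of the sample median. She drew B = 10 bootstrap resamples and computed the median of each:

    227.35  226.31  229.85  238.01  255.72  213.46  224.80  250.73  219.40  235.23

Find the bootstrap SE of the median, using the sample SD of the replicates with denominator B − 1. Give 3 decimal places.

SE* = 13.220

Bootstrap SE is the standard deviation of the 10 replicate medians.
Mean of replicates: (227.35 + 226.31 + 229.85 + 238.01 + 255.72 + 213.46 + 224.80 + 250.73 + 219.40 + 235.23) / 10 = 2320.8600 / 10 = 232.0860
Sum of squared deviations: (−4.7360)² + (−5.7760)² + (−2.2360)² + (+5.9240)² + (+23.6340)² + (−18.6260)² + (−7.2860)² + (+18.6440)² + (−12.6860)² + (+3.1440)² = 1572.8830
Variance = 1572.8830 / 9 = 174.7648
SE* = √174.7648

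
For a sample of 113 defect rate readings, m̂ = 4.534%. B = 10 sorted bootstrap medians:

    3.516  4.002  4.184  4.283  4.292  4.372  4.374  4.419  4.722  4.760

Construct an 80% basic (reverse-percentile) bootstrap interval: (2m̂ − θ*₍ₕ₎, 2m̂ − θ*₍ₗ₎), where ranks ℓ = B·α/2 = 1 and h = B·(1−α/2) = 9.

Percentile endpoints at ranks 1 and 9: θ*₍1₎ = 3.516, θ*₍9₎ = 4.722.
Basic interval reflects these around m̂:
  lower = 2 × 4.534 − 4.722 = 4.346
  upper = 2 × 4.534 − 3.516 = 5.552

(4.346, 5.552)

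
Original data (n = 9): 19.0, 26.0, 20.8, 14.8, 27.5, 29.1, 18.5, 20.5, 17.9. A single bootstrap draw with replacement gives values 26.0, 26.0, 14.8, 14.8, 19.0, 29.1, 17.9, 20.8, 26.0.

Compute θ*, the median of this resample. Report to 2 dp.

Sorted: 14.8, 14.8, 17.9, 19.0, 20.8, 26.0, 26.0, 26.0, 29.1
Median = middle value = 20.80

θ* = 20.80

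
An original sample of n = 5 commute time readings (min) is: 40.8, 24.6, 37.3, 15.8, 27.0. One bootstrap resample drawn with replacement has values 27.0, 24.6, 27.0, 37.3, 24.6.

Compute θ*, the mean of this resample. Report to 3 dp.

θ* = 28.100

Mean = (27.0 + 24.6 + 27.0 + 37.3 + 24.6) / 5 = 140.50 / 5 = 28.100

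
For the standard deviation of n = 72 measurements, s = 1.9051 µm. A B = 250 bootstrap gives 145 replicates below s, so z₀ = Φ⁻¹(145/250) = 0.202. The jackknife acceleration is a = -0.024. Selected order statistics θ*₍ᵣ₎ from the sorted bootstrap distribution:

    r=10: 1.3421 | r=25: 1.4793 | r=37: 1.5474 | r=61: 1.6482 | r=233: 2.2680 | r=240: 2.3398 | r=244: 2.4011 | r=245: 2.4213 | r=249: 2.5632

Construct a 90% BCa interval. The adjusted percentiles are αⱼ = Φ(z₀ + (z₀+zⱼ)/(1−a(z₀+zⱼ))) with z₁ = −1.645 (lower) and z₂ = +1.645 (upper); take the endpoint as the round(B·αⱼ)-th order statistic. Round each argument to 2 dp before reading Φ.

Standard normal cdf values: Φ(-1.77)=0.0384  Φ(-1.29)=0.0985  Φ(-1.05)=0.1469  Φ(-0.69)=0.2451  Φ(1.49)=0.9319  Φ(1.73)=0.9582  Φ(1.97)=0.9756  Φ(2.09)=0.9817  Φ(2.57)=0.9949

(1.4793, 2.4011)

Lower: z₀ + z₁ = 0.202 + (-1.645) = -1.443; 1 − a(z₀+z₁) = 1 − (-0.024)(-1.443) = 0.9654; argument = 0.202 + (-1.443)/0.9654 = -1.2928 → -1.29.
α₁ = Φ(-1.29) = 0.0985; rank = round(250 × 0.0985) = 25; θ*₍25₎ = 1.4793.
Upper: z₀ + z₂ = 1.847; 1 − a(z₀+z₂) = 1.0443; argument = 1.9706 → 1.97; α₂ = 0.9756; rank = 244; θ*₍244₎ = 2.4011.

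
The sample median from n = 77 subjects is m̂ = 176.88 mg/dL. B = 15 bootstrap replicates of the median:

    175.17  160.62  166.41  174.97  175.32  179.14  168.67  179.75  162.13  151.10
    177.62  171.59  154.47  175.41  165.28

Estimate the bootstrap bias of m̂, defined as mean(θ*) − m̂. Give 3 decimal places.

mean(θ*) = (175.17 + 160.62 + 166.41 + 174.97 + 175.32 + 179.14 + 168.67 + 179.75 + 162.13 + 151.10 + 177.62 + 171.59 + 154.47 + 175.41 + 165.28) / 15 = 169.1767
bias = 169.1767 − 176.88

bias = −7.703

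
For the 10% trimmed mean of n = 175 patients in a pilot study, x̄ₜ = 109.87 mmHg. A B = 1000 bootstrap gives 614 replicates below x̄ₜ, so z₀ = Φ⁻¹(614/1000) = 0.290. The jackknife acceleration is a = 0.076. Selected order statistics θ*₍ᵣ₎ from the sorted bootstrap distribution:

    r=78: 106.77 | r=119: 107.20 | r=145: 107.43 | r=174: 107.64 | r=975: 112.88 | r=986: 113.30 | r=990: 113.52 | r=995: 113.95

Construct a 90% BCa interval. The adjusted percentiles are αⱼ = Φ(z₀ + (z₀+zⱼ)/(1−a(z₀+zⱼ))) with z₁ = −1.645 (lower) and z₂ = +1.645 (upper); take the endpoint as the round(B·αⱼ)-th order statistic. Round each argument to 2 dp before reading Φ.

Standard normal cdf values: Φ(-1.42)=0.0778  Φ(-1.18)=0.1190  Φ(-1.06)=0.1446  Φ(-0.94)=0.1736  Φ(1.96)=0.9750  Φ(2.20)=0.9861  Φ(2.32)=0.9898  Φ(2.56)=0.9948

Lower: z₀ + z₁ = 0.290 + (-1.645) = -1.355; 1 − a(z₀+z₁) = 1 − (0.076)(-1.355) = 1.1030; argument = 0.290 + (-1.355)/1.1030 = -0.9385 → -0.94.
α₁ = Φ(-0.94) = 0.1736; rank = round(1000 × 0.1736) = 174; θ*₍174₎ = 107.64.
Upper: z₀ + z₂ = 1.935; 1 − a(z₀+z₂) = 0.8529; argument = 2.5586 → 2.56; α₂ = 0.9948; rank = 995; θ*₍995₎ = 113.95.

(107.64, 113.95)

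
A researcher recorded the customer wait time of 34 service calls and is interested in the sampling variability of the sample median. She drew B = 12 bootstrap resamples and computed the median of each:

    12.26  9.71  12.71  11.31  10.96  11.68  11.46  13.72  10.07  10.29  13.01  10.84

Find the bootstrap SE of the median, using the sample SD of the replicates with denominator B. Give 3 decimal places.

Bootstrap SE is the standard deviation of the 12 replicate medians.
Mean of replicates: (12.26 + 9.71 + 12.71 + 11.31 + 10.96 + 11.68 + 11.46 + 13.72 + 10.07 + 10.29 + 13.01 + 10.84) / 12 = 138.0200 / 12 = 11.5017
Sum of squared deviations: (+0.7583)² + (−1.7917)² + (+1.2083)² + (−0.1917)² + (−0.5417)² + (+0.1783)² + (−0.0417)² + (+2.2183)² + (−1.4317)² + (−1.2117)² + (+1.5083)² + (−0.6617)² = 16.7606
Variance = 16.7606 / 12 = 1.3967
SE* = √1.3967

SE* = 1.182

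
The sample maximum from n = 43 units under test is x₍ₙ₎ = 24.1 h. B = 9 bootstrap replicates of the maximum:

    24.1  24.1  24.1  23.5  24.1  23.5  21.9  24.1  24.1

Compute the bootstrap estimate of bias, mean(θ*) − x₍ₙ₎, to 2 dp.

bias = −0.38

mean(θ*) = (24.1 + 24.1 + 24.1 + 23.5 + 24.1 + 23.5 + 21.9 + 24.1 + 24.1) / 9 = 23.722
bias = 23.722 − 24.1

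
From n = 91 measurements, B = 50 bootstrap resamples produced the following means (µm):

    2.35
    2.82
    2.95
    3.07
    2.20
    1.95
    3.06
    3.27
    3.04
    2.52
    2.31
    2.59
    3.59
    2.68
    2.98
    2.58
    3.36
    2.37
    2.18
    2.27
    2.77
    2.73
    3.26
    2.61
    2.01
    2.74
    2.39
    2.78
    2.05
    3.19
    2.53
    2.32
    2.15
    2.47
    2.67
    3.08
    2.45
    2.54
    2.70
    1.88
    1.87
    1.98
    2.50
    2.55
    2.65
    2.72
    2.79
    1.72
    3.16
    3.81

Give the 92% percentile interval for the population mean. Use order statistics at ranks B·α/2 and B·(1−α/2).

Sorted replicates: 1.72, 1.87, 1.88, 1.95, 1.98, 2.01, 2.05, 2.15, 2.18, 2.20, 2.27, 2.31, 2.32, 2.35, 2.37, 2.39, 2.45, 2.47, 2.50, 2.52, 2.53, 2.54, 2.55, 2.58, 2.59, 2.61, 2.65, 2.67, 2.68, 2.70, 2.72, 2.73, 2.74, 2.77, 2.78, 2.79, 2.82, 2.95, 2.98, 3.04, 3.06, 3.07, 3.08, 3.16, 3.19, 3.26, 3.27, 3.36, 3.59, 3.81
α = 0.08; lower rank = 50 × 0.040 = 2; upper rank = 50 × 0.960 = 48.
The 2nd smallest replicate is 1.87; the 48th is 3.36.

(1.87, 3.36)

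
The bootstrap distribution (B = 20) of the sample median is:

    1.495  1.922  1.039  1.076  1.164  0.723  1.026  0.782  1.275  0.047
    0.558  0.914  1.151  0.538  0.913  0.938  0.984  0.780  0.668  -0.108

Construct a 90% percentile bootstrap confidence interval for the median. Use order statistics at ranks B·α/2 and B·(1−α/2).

Sorted replicates: -0.108, 0.047, 0.538, 0.558, 0.668, 0.723, 0.780, 0.782, 0.913, 0.914, 0.938, 0.984, 1.026, 1.039, 1.076, 1.151, 1.164, 1.275, 1.495, 1.922
α = 0.10; lower rank = 20 × 0.050 = 1; upper rank = 20 × 0.950 = 19.
The 1st smallest replicate is -0.108; the 19th is 1.495.

(-0.108, 1.495)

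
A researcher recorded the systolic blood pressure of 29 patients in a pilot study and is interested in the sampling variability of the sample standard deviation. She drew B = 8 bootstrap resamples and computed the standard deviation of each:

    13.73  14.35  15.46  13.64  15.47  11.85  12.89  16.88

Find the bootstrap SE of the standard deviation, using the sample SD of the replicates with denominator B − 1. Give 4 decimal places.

Bootstrap SE is the standard deviation of the 8 replicate standard deviations.
Mean of replicates: (13.73 + 14.35 + 15.46 + 13.64 + 15.47 + 11.85 + 12.89 + 16.88) / 8 = 114.27000 / 8 = 14.28375
Sum of squared deviations: (−0.55375)² + (+0.06625)² + (+1.17625)² + (−0.64375)² + (+1.18625)² + (−2.43375)² + (−1.39375)² + (+2.59625)² = 18.12239
Variance = 18.12239 / 7 = 2.58891
SE* = √2.58891

SE* = 1.6090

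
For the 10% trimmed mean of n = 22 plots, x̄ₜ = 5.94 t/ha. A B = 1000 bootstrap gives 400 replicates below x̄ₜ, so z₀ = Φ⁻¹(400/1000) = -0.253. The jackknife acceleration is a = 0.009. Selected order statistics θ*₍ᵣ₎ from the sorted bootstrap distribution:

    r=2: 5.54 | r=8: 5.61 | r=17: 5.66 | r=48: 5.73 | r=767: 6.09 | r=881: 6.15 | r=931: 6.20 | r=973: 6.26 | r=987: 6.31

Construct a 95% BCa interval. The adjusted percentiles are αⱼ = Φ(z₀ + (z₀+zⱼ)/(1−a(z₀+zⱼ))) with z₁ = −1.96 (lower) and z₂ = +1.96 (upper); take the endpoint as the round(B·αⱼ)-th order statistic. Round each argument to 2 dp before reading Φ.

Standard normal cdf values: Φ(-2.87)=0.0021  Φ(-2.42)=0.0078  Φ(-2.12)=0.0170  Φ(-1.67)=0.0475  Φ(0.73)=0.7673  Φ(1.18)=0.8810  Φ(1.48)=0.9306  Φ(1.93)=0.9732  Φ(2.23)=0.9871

(5.61, 6.20)

Lower: z₀ + z₁ = -0.253 + (-1.960) = -2.213; 1 − a(z₀+z₁) = 1 − (0.009)(-2.213) = 1.0199; argument = -0.253 + (-2.213)/1.0199 = -2.4228 → -2.42.
α₁ = Φ(-2.42) = 0.0078; rank = round(1000 × 0.0078) = 8; θ*₍8₎ = 5.61.
Upper: z₀ + z₂ = 1.707; 1 − a(z₀+z₂) = 0.9846; argument = 1.4806 → 1.48; α₂ = 0.9306; rank = 931; θ*₍931₎ = 6.20.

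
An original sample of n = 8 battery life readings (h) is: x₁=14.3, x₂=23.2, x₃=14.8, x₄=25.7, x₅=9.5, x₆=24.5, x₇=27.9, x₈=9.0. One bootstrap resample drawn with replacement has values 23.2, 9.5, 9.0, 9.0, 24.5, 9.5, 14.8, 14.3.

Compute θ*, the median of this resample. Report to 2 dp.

θ* = 11.90

Sorted: 9.0, 9.0, 9.5, 9.5, 14.3, 14.8, 23.2, 24.5
Median = average of the two middle values = 11.90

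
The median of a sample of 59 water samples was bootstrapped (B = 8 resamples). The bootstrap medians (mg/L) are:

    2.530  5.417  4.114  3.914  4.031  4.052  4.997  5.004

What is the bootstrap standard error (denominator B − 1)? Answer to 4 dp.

SE* = 0.8996

Bootstrap SE is the standard deviation of the 8 replicate medians.
Mean of replicates: (2.530 + 5.417 + 4.114 + 3.914 + 4.031 + 4.052 + 4.997 + 5.004) / 8 = 34.05900 / 8 = 4.25737
Sum of squared deviations: (−1.72737)² + (+1.15963)² + (−0.14337)² + (−0.34337)² + (−0.22637)² + (−0.20538)² + (+0.73963)² + (+0.74662)² = 5.66494
Variance = 5.66494 / 7 = 0.80928
SE* = √0.80928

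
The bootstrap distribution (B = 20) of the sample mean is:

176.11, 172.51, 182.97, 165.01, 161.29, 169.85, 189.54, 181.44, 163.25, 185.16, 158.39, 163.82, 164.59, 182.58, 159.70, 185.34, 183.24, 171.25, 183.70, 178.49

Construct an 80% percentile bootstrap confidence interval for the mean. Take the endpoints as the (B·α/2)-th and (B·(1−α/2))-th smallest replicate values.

(159.70, 185.16)

Sorted replicates: 158.39, 159.70, 161.29, 163.25, 163.82, 164.59, 165.01, 169.85, 171.25, 172.51, 176.11, 178.49, 181.44, 182.58, 182.97, 183.24, 183.70, 185.16, 185.34, 189.54
α = 0.20; lower rank = 20 × 0.100 = 2; upper rank = 20 × 0.900 = 18.
The 2nd smallest replicate is 159.70; the 18th is 185.16.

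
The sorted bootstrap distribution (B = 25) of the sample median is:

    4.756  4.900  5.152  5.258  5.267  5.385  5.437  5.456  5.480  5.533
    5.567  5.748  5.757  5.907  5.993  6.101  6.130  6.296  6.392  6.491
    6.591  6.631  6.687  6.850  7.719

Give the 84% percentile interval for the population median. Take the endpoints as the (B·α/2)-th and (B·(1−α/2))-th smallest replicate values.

α = 0.16; lower rank = 25 × 0.080 = 2; upper rank = 25 × 0.920 = 23.
The 2nd smallest replicate is 4.900; the 23rd is 6.687.

(4.900, 6.687)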